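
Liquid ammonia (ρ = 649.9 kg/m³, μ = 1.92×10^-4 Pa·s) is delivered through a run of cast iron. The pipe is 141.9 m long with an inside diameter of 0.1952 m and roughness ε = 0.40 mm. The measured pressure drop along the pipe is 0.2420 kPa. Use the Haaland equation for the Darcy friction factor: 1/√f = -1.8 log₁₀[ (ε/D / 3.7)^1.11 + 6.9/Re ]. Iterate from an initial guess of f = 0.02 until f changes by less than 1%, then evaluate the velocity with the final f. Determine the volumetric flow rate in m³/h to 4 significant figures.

Q ≈ 21.92 m³/h

Rearranging Darcy-Weisbach: V = √(2·ΔP·D/(f·L·ρ)). With ε/D = 0.0004/0.1952 = 0.00205, iterate starting from f = 0.02:
  f = 0.02 → V = √(2·242·0.1952/(0.02·141.9·649.9)) = 0.2263 m/s; Re = ρVD/μ = 1.495e+05; f → 0.02464
  f = 0.02464 → V = 0.2039 m/s; Re = 1.347e+05; f → 0.02474
Converged (Δf/f < 1%). With the final f = 0.02474: V = √(2·242·0.1952/(0.02474·141.9·649.9)) = 0.2035 m/s.
Q = V·A = 0.2035·(π/4·0.1952²) = 0.006089 m³/s = 21.92 m³/h.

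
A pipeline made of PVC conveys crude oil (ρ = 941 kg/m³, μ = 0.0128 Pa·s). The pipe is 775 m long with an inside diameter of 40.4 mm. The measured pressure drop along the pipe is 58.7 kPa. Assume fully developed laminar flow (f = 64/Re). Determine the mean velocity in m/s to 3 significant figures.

For laminar flow, f = 64/Re with Re = ρVD/μ, so Darcy-Weisbach reduces to ΔP = 32μLV/D². Solving for V: V = ΔP·D²/(32μL) = 5.87e+04·(0.0404)²/(32·0.0128·775) = 0.3018 m/s.
Check: Re = ρVD/μ = 941·0.3018·0.0404/0.0128 = 896.4 < 2300, so the laminar assumption holds.

V ≈ 0.302 m/s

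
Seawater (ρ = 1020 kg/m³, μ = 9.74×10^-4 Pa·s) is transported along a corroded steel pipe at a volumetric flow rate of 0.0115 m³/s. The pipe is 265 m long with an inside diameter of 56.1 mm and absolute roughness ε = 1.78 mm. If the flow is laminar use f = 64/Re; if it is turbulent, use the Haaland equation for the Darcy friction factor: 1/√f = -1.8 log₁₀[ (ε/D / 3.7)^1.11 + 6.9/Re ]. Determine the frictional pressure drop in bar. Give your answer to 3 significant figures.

ΔP ≈ 30.6 bar

Cross-sectional area A = πD²/4 = π(0.0561)²/4 = 0.002472 m²; mean velocity V = Q/A = 0.0115/0.002472 = 4.652 m/s.
Reynolds number Re = ρVD/μ = 1020 · 4.652 · 0.0561 / 0.000974 = 2.733e+05.
Re > 4000 → turbulent. Relative roughness ε/D = 0.00178/0.0561 = 0.0317. Haaland: 1/√f = -1.8 log₁₀[(0.0317/3.7)^1.11 + 6.9/2.733e+05] = -1.8 log₁₀[0.00508 + 2.52e-05] = 4.125, so f = 0.05876.
Darcy-Weisbach: ΔP = f(L/D)(ρV²/2) = 0.05876·(265/0.0561)·(1020·4.652²/2) = 0.05876·4724·1.104e+04 = 3.064e+06 Pa.
ΔP = 3.064e+06 Pa = 30.6 bar.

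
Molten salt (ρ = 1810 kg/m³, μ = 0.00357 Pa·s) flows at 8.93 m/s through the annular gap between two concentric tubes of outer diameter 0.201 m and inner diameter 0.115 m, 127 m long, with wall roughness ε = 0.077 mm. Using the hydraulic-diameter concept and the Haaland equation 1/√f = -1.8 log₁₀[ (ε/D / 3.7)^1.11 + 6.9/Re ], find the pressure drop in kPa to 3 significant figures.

ΔP ≈ 2120 kPa

Hydraulic diameter D_h = 4A/P = D_o - D_i = 0.201 - 0.115 = 0.086 m.
Re = ρVD_h/μ = 1810·8.93·0.086/0.00357 = 3.894e+05.
ε/D_h = 7.7e-05/0.086 = 0.000895; Haaland gives 1/√f = -1.8 log₁₀[9.68e-05+1.77e-05] = 7.094, so f = 0.01987.
ΔP = f(L/D_h)(ρV²/2) = 0.01987·127/0.086·7.217e+04 = 2.118e+06 Pa.
ΔP = 2120 kPa.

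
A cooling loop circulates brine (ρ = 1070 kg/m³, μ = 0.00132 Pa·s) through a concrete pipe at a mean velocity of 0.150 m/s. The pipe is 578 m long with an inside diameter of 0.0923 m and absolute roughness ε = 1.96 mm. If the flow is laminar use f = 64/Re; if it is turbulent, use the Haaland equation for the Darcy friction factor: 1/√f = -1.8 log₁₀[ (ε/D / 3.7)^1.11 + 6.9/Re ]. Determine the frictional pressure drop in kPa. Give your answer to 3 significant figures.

Reynolds number Re = ρVD/μ = 1070 · 0.15 · 0.0923 / 0.00132 = 1.122e+04.
Re > 4000 → turbulent. Relative roughness ε/D = 0.00196/0.0923 = 0.0212. Haaland: 1/√f = -1.8 log₁₀[(0.0212/3.7)^1.11 + 6.9/1.122e+04] = -1.8 log₁₀[0.00325 + 0.000615] = 4.342, so f = 0.05303.
Darcy-Weisbach: ΔP = f(L/D)(ρV²/2) = 0.05303·(578/0.0923)·(1070·0.15²/2) = 0.05303·6262·12.04 = 3997 Pa.
ΔP = 3997 Pa = 4.00 kPa.

ΔP ≈ 4.00 kPa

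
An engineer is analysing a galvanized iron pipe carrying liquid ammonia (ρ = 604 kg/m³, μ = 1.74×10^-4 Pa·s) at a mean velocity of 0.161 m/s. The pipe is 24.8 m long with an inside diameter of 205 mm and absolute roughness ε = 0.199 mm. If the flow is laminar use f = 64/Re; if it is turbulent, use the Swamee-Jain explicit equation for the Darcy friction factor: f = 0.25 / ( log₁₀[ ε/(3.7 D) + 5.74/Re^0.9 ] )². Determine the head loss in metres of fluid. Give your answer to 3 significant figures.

Reynolds number Re = ρVD/μ = 604 · 0.161 · 0.205 / 0.000174 = 1.146e+05.
Re > 4000 → turbulent. Relative roughness ε/D = 0.000199/0.205 = 0.000971. Swamee-Jain: f = 0.25/(log₁₀[0.000971/3.7 + 5.74/1.146e+05^0.9])² = 0.25/(log₁₀[0.000262 + 0.000161])² = 0.25/(-3.374)² = 0.02196.
Darcy-Weisbach: ΔP = f(L/D)(ρV²/2) = 0.02196·(24.8/0.205)·(604·0.161²/2) = 0.02196·121·7.828 = 20.8 Pa.
Head loss h_f = ΔP/(ρg) = 20.8/(604·9.81) = 0.00351 m.

h_f ≈ 0.00351 m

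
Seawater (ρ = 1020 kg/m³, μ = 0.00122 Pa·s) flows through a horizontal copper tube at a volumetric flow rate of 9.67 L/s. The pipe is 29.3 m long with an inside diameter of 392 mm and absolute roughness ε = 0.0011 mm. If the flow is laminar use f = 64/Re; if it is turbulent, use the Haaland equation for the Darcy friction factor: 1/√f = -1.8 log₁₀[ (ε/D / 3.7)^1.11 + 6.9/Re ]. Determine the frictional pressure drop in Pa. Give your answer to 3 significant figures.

Q = 9.67 L/s = 9.67/1000 = 0.00967 m³/s.
Cross-sectional area A = πD²/4 = π(0.392)²/4 = 0.1207 m²; mean velocity V = Q/A = 0.00967/0.1207 = 0.08012 m/s.
Reynolds number Re = ρVD/μ = 1020 · 0.08012 · 0.392 / 0.00122 = 2.626e+04.
Re > 4000 → turbulent. Relative roughness ε/D = 1.1e-06/0.392 = 2.81e-06. Haaland: 1/√f = -1.8 log₁₀[(2.81e-06/3.7)^1.11 + 6.9/2.626e+04] = -1.8 log₁₀[1.61e-07 + 0.000263] = 6.444, so f = 0.02408.
Darcy-Weisbach: ΔP = f(L/D)(ρV²/2) = 0.02408·(29.3/0.392)·(1020·0.08012²/2) = 0.02408·74.74·3.274 = 5.893 Pa.

ΔP ≈ 5.89 Pa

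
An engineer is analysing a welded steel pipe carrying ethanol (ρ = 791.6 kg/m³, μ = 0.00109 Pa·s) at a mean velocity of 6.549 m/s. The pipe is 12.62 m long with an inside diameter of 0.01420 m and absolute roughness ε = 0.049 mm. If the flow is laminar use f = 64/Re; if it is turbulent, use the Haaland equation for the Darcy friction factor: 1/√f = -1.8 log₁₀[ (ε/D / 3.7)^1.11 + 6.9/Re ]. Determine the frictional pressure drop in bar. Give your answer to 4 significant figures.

ΔP ≈ 4.350 bar

Reynolds number Re = ρVD/μ = 791.6 · 6.549 · 0.0142 / 0.00109 = 6.754e+04.
Re > 4000 → turbulent. Relative roughness ε/D = 4.9e-05/0.0142 = 0.00345. Haaland: 1/√f = -1.8 log₁₀[(0.00345/3.7)^1.11 + 6.9/6.754e+04] = -1.8 log₁₀[0.000433 + 0.000102] = 5.889, so f = 0.02884.
Darcy-Weisbach: ΔP = f(L/D)(ρV²/2) = 0.02884·(12.62/0.0142)·(791.6·6.549²/2) = 0.02884·888.7·1.698e+04 = 4.35e+05 Pa.
ΔP = 4.35e+05 Pa = 4.350 bar.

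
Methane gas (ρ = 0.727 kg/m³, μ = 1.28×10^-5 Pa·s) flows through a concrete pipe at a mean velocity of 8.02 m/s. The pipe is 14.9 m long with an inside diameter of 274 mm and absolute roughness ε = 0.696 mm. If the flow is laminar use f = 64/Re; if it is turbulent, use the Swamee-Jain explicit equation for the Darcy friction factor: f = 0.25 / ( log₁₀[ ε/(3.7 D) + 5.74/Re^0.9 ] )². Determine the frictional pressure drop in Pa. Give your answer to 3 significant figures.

ΔP ≈ 33.5 Pa

Reynolds number Re = ρVD/μ = 0.727 · 8.02 · 0.274 / 1.28e-05 = 1.248e+05.
Re > 4000 → turbulent. Relative roughness ε/D = 0.000696/0.274 = 0.00254. Swamee-Jain: f = 0.25/(log₁₀[0.00254/3.7 + 5.74/1.248e+05^0.9])² = 0.25/(log₁₀[0.000687 + 0.000149])² = 0.25/(-3.078)² = 0.02638.
Darcy-Weisbach: ΔP = f(L/D)(ρV²/2) = 0.02638·(14.9/0.274)·(0.727·8.02²/2) = 0.02638·54.38·23.38 = 33.55 Pa.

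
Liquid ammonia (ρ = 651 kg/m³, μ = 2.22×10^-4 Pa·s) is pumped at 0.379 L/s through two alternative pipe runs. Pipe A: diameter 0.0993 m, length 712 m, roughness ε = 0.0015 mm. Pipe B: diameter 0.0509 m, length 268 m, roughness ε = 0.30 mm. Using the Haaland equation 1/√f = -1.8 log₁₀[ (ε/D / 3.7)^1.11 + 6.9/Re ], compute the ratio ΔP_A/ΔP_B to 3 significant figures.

Pipe A: V = Q/A = 0.000379/0.007744 = 0.04894 m/s; Re = 1.425e+04; ε/D = 1.51e-05; Haaland → f = 0.0281; ΔP_A = f(L/D)(ρV²/2) = 157.1 Pa.
Pipe B: V = Q/A = 0.000379/0.002035 = 0.1863 m/s; Re = 2.78e+04; ε/D = 0.00589; Haaland → f = 0.03461; ΔP_B = f(L/D)(ρV²/2) = 2058 Pa.
ΔP_A/ΔP_B = 157.1/2058 = 0.0763.

ΔP_A/ΔP_B ≈ 0.0763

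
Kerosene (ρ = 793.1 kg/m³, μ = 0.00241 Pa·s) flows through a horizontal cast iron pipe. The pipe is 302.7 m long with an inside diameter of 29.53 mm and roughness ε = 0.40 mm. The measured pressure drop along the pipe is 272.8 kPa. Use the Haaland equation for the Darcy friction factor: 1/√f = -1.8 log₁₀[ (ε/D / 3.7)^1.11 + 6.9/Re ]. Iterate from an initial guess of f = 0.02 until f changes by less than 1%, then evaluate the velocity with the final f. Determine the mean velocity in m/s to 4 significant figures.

Rearranging Darcy-Weisbach: V = √(2·ΔP·D/(f·L·ρ)). With ε/D = 0.0004/0.02953 = 0.0135, iterate starting from f = 0.02:
  f = 0.02 → V = √(2·2.728e+05·0.02953/(0.02·302.7·793.1)) = 1.832 m/s; Re = ρVD/μ = 1.78e+04; f → 0.04474
  f = 0.04474 → V = 1.225 m/s; Re = 1.19e+04; f → 0.04592
  f = 0.04592 → V = 1.209 m/s; Re = 1.175e+04; f → 0.04596
Converged (Δf/f < 1%). With the final f = 0.04596: V = √(2·2.728e+05·0.02953/(0.04596·302.7·793.1)) = 1.208 m/s.

V ≈ 1.208 m/s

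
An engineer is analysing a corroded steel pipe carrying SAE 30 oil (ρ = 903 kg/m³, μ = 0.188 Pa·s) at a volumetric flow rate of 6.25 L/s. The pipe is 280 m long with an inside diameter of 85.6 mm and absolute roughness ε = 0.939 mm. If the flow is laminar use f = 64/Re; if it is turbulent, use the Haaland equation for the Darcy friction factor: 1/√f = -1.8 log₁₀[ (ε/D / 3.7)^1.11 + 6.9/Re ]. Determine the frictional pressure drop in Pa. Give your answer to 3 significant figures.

Q = 6.25 L/s = 6.25/1000 = 0.00625 m³/s.
Cross-sectional area A = πD²/4 = π(0.0856)²/4 = 0.005755 m²; mean velocity V = Q/A = 0.00625/0.005755 = 1.086 m/s.
Reynolds number Re = ρVD/μ = 903 · 1.086 · 0.0856 / 0.188 = 446.5.
Re < 2300 → laminar flow, so f = 64/Re = 64/446.5 = 0.1433 (the turbulent correlation is not needed).
Darcy-Weisbach: ΔP = f(L/D)(ρV²/2) = 0.1433·(280/0.0856)·(903·1.086²/2) = 0.1433·3271·532.5 = 2.497e+05 Pa.

ΔP ≈ 250000 Pa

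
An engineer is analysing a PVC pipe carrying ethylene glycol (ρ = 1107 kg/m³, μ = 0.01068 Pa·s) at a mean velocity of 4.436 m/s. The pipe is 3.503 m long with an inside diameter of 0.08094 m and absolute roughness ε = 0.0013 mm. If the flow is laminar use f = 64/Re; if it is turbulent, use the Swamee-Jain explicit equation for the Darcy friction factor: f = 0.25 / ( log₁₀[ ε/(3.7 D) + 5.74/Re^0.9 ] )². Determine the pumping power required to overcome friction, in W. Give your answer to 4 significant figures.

P ≈ 239.6 W

Reynolds number Re = ρVD/μ = 1107 · 4.436 · 0.08094 / 0.0107 = 3.722e+04.
Re > 4000 → turbulent. Relative roughness ε/D = 1.3e-06/0.08094 = 1.61e-05. Swamee-Jain: f = 0.25/(log₁₀[1.61e-05/3.7 + 5.74/3.722e+04^0.9])² = 0.25/(log₁₀[4.34e-06 + 0.000442])² = 0.25/(-3.351)² = 0.02227.
Darcy-Weisbach: ΔP = f(L/D)(ρV²/2) = 0.02227·(3.503/0.08094)·(1107·4.436²/2) = 0.02227·43.28·1.089e+04 = 1.05e+04 Pa.
Q = V·A = 4.436·0.005145 = 0.02282 m³/s.
Pumping power P = QΔP = 0.02282·1.05e+04 = 239.61 W = 239.6 W.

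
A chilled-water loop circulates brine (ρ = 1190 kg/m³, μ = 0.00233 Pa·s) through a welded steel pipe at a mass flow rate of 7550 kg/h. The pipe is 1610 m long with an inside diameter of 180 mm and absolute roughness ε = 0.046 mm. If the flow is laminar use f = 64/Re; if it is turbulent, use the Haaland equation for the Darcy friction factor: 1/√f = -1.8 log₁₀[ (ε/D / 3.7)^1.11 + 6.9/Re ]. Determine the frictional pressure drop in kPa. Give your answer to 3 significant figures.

ṁ = 7550 kg/h = 7550/3600 = 2.097 kg/s.
A = πD²/4 = π(0.18)²/4 = 0.02545 m²; mean velocity V = ṁ/(ρA) = 2.097/(1190 · 0.02545) = 0.06926 m/s.
Reynolds number Re = ρVD/μ = 1190 · 0.06926 · 0.18 / 0.00233 = 6367.
Re > 4000 → turbulent. Relative roughness ε/D = 4.6e-05/0.18 = 0.000256. Haaland: 1/√f = -1.8 log₁₀[(0.000256/3.7)^1.11 + 6.9/6367] = -1.8 log₁₀[2.41e-05 + 0.00108] = 5.32, so f = 0.03533.
Darcy-Weisbach: ΔP = f(L/D)(ρV²/2) = 0.03533·(1610/0.18)·(1190·0.06926²/2) = 0.03533·8944·2.854 = 901.9 Pa.
ΔP = 901.9 Pa = 0.902 kPa.

ΔP ≈ 0.902 kPa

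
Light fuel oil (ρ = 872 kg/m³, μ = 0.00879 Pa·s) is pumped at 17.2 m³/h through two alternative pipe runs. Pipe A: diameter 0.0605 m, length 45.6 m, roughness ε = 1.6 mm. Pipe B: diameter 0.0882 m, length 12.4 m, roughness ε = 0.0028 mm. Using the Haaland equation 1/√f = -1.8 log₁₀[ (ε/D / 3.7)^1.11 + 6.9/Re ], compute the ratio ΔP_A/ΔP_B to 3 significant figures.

Pipe A: V = Q/A = 0.004778/0.002875 = 1.662 m/s; Re = 9975; ε/D = 0.0264; Haaland → f = 0.05759; ΔP_A = f(L/D)(ρV²/2) = 5.228e+04 Pa.
Pipe B: V = Q/A = 0.004778/0.00611 = 0.782 m/s; Re = 6842; ε/D = 3.17e-05; Haaland → f = 0.0344; ΔP_B = f(L/D)(ρV²/2) = 1289 Pa.
ΔP_A/ΔP_B = 5.228e+04/1289 = 40.5.

ΔP_A/ΔP_B ≈ 40.5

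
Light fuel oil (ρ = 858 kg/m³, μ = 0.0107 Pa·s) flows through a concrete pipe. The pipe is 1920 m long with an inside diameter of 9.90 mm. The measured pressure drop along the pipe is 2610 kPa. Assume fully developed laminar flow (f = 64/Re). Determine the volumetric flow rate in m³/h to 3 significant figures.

Q ≈ 0.108 m³/h

For laminar flow, f = 64/Re with Re = ρVD/μ, so Darcy-Weisbach reduces to ΔP = 32μLV/D². Solving for V: V = ΔP·D²/(32μL) = 2.61e+06·(0.0099)²/(32·0.0107·1920) = 0.3891 m/s.
Check: Re = ρVD/μ = 858·0.3891·0.0099/0.0107 = 308.9 < 2300, so the laminar assumption holds.
Q = V·A = 0.3891·(π/4·0.0099²) = 2.995e-05 m³/s = 0.108 m³/h.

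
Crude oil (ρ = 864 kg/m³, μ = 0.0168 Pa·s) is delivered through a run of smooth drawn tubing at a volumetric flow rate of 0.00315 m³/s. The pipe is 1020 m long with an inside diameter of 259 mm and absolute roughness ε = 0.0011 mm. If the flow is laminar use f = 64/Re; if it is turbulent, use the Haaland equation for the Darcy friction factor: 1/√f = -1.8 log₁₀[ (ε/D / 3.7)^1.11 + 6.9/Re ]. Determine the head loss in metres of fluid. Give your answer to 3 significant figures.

h_f ≈ 0.0577 m

Cross-sectional area A = πD²/4 = π(0.259)²/4 = 0.05269 m²; mean velocity V = Q/A = 0.00315/0.05269 = 0.05979 m/s.
Reynolds number Re = ρVD/μ = 864 · 0.05979 · 0.259 / 0.0168 = 796.4.
Re < 2300 → laminar flow, so f = 64/Re = 64/796.4 = 0.08036 (the turbulent correlation is not needed).
Darcy-Weisbach: ΔP = f(L/D)(ρV²/2) = 0.08036·(1020/0.259)·(864·0.05979²/2) = 0.08036·3938·1.544 = 488.7 Pa.
Head loss h_f = ΔP/(ρg) = 488.7/(864·9.81) = 0.0577 m.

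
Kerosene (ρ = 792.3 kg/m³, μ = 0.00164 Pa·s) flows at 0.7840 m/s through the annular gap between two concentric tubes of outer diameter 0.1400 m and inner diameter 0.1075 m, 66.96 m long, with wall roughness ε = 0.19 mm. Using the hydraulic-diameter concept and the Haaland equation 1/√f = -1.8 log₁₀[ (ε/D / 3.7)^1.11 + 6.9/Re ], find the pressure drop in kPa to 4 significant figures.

ΔP ≈ 18.75 kPa

Hydraulic diameter D_h = 4A/P = D_o - D_i = 0.14 - 0.1075 = 0.0325 m.
Re = ρVD_h/μ = 792.3·0.784·0.0325/0.00164 = 1.231e+04.
ε/D_h = 0.00019/0.0325 = 0.00585; Haaland gives 1/√f = -1.8 log₁₀[0.000777+0.000561] = 5.173, so f = 0.03738.
ΔP = f(L/D_h)(ρV²/2) = 0.03738·66.96/0.0325·243.5 = 1.875e+04 Pa.
ΔP = 18.75 kPa.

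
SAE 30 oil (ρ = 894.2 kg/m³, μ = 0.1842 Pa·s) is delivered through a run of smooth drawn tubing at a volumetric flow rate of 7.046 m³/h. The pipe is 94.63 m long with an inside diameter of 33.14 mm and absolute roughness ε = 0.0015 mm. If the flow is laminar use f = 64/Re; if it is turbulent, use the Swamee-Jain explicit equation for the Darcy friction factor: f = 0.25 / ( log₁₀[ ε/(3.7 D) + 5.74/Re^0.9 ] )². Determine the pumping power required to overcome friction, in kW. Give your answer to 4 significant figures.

Q = 7.046 m³/h = 7.046/3600 = 0.001957 m³/s.
Cross-sectional area A = πD²/4 = π(0.03314)²/4 = 0.0008626 m²; mean velocity V = Q/A = 0.001957/0.0008626 = 2.269 m/s.
Reynolds number Re = ρVD/μ = 894.2 · 2.269 · 0.03314 / 0.184 = 365.
Re < 2300 → laminar flow, so f = 64/Re = 64/365 = 0.1753 (the turbulent correlation is not needed).
Darcy-Weisbach: ΔP = f(L/D)(ρV²/2) = 0.1753·(94.63/0.03314)·(894.2·2.269²/2) = 0.1753·2855·2302 = 1.152e+06 Pa.
Pumping power P = QΔP = 0.001957·1.152e+06 = 2255.5 W = 2.256 kW.

P ≈ 2.256 kW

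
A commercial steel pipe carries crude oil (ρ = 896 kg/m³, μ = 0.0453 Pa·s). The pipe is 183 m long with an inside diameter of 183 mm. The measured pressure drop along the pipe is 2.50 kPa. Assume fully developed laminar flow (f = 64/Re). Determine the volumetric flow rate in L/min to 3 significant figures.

For laminar flow, f = 64/Re with Re = ρVD/μ, so Darcy-Weisbach reduces to ΔP = 32μLV/D². Solving for V: V = ΔP·D²/(32μL) = 2500·(0.183)²/(32·0.0453·183) = 0.3156 m/s.
Check: Re = ρVD/μ = 896·0.3156·0.183/0.0453 = 1142 < 2300, so the laminar assumption holds.
Q = V·A = 0.3156·(π/4·0.183²) = 0.008301 m³/s = 498 L/min.

Q ≈ 498 L/min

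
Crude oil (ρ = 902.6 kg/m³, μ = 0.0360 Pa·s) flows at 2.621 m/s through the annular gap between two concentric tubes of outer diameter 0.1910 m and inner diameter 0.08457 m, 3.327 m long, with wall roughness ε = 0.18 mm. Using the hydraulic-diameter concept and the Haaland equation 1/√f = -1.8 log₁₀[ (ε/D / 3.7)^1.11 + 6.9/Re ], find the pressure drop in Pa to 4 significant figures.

ΔP ≈ 3491 Pa

Hydraulic diameter D_h = 4A/P = D_o - D_i = 0.191 - 0.08457 = 0.1064 m.
Re = ρVD_h/μ = 902.6·2.621·0.1064/0.036 = 6994.
ε/D_h = 0.00018/0.1064 = 0.00169; Haaland gives 1/√f = -1.8 log₁₀[0.000196+0.000987] = 5.269, so f = 0.03602.
ΔP = f(L/D_h)(ρV²/2) = 0.03602·3.327/0.1064·3100 = 3491 Pa.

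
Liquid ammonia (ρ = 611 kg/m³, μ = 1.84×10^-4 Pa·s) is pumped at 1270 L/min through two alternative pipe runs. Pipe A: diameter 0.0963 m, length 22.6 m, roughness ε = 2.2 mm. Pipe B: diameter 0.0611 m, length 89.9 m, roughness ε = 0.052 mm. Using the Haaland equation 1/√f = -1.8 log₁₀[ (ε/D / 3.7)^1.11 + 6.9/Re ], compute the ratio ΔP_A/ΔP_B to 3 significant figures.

ΔP_A/ΔP_B ≈ 0.0694

Pipe A: V = Q/A = 0.02117/0.007284 = 2.906 m/s; Re = 9.293e+05; ε/D = 0.0228; Haaland → f = 0.05135; ΔP_A = f(L/D)(ρV²/2) = 3.11e+04 Pa.
Pipe B: V = Q/A = 0.02117/0.002932 = 7.219 m/s; Re = 1.465e+06; ε/D = 0.000851; Haaland → f = 0.01913; ΔP_B = f(L/D)(ρV²/2) = 4.481e+05 Pa.
ΔP_A/ΔP_B = 3.11e+04/4.481e+05 = 0.0694.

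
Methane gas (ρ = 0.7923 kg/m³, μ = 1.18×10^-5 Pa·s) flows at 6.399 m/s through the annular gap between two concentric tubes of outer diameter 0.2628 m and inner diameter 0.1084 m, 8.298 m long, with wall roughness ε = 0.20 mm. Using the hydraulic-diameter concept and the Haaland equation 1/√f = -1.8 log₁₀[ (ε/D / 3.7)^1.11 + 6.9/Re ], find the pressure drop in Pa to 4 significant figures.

Hydraulic diameter D_h = 4A/P = D_o - D_i = 0.2628 - 0.1084 = 0.1544 m.
Re = ρVD_h/μ = 0.7923·6.399·0.1544/1.18e-05 = 6.634e+04.
ε/D_h = 0.0002/0.1544 = 0.0013; Haaland gives 1/√f = -1.8 log₁₀[0.000146+0.000104] = 6.484, so f = 0.02379.
ΔP = f(L/D_h)(ρV²/2) = 0.02379·8.298/0.1544·16.22 = 20.74 Pa.

ΔP ≈ 20.74 Pa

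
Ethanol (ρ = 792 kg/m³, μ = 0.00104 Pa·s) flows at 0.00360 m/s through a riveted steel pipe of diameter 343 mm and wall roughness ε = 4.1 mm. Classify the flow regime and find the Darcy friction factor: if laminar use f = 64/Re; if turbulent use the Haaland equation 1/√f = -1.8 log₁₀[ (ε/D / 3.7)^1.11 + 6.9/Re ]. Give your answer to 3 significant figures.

Re = ρVD/μ = 792·0.0036·0.343/0.00104 = 940.3.
Re < 2300 → laminar, so f = 64/Re = 0.06806 (roughness is irrelevant in laminar flow).

f ≈ 0.0681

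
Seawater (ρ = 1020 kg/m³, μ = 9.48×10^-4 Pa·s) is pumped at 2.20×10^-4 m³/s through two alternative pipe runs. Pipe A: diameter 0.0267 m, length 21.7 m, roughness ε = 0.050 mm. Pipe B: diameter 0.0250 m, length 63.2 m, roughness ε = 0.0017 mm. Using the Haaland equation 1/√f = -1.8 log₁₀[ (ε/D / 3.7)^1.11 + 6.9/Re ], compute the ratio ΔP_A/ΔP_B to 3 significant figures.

ΔP_A/ΔP_B ≈ 0.273

Pipe A: V = Q/A = 0.00022/0.0005599 = 0.3929 m/s; Re = 1.129e+04; ε/D = 0.00187; Haaland → f = 0.03253; ΔP_A = f(L/D)(ρV²/2) = 2081 Pa.
Pipe B: V = Q/A = 0.00022/0.0004909 = 0.4482 m/s; Re = 1.206e+04; ε/D = 6.8e-05; Haaland → f = 0.02943; ΔP_B = f(L/D)(ρV²/2) = 7623 Pa.
ΔP_A/ΔP_B = 2081/7623 = 0.273.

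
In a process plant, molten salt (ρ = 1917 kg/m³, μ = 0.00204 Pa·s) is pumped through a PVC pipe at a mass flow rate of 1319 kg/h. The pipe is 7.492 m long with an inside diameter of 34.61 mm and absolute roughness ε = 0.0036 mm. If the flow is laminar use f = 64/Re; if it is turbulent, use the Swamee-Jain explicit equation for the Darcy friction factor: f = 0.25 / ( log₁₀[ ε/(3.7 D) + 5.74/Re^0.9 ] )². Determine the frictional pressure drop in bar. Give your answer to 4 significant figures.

ṁ = 1319 kg/h = 1319/3600 = 0.3664 kg/s.
A = πD²/4 = π(0.03461)²/4 = 0.0009408 m²; mean velocity V = ṁ/(ρA) = 0.3664/(1917 · 0.0009408) = 0.2032 m/s.
Reynolds number Re = ρVD/μ = 1917 · 0.2032 · 0.03461 / 0.00204 = 6607.
Re > 4000 → turbulent. Relative roughness ε/D = 3.6e-06/0.03461 = 0.000104. Swamee-Jain: f = 0.25/(log₁₀[0.000104/3.7 + 5.74/6607^0.9])² = 0.25/(log₁₀[2.81e-05 + 0.00209])² = 0.25/(-2.673)² = 0.03498.
Darcy-Weisbach: ΔP = f(L/D)(ρV²/2) = 0.03498·(7.492/0.03461)·(1917·0.2032²/2) = 0.03498·216.5·39.56 = 299.6 Pa.
ΔP = 299.6 Pa = 0.002996 bar.

ΔP ≈ 0.002996 bar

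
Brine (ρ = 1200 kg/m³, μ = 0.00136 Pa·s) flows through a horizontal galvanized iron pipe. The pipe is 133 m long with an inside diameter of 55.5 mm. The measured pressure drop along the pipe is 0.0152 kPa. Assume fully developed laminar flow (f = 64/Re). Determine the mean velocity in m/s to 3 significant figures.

V ≈ 0.00809 m/s

For laminar flow, f = 64/Re with Re = ρVD/μ, so Darcy-Weisbach reduces to ΔP = 32μLV/D². Solving for V: V = ΔP·D²/(32μL) = 15.2·(0.0555)²/(32·0.00136·133) = 0.008089 m/s.
Check: Re = ρVD/μ = 1200·0.008089·0.0555/0.00136 = 396.1 < 2300, so the laminar assumption holds.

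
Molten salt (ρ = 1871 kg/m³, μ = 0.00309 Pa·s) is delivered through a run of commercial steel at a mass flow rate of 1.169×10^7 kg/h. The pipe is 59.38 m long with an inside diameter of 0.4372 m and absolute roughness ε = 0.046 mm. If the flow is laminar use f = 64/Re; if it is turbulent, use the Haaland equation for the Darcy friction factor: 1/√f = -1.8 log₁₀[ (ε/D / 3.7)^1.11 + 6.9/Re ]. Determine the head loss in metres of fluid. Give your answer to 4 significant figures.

ṁ = 1.169×10^7 kg/h = 1.169×10^7/3600 = 3247 kg/s.
A = πD²/4 = π(0.4372)²/4 = 0.1501 m²; mean velocity V = ṁ/(ρA) = 3247/(1871 · 0.1501) = 11.56 m/s.
Reynolds number Re = ρVD/μ = 1871 · 11.56 · 0.4372 / 0.00309 = 3.06e+06.
Re > 4000 → turbulent. Relative roughness ε/D = 4.6e-05/0.4372 = 0.000105. Haaland: 1/√f = -1.8 log₁₀[(0.000105/3.7)^1.11 + 6.9/3.06e+06] = -1.8 log₁₀[8.99e-06 + 2.25e-06] = 8.908, so f = 0.0126.
Darcy-Weisbach: ΔP = f(L/D)(ρV²/2) = 0.0126·(59.38/0.4372)·(1871·11.56²/2) = 0.0126·135.8·1.25e+05 = 2.14e+05 Pa.
Head loss h_f = ΔP/(ρg) = 2.14e+05/(1871·9.81) = 11.66 m.

h_f ≈ 11.66 m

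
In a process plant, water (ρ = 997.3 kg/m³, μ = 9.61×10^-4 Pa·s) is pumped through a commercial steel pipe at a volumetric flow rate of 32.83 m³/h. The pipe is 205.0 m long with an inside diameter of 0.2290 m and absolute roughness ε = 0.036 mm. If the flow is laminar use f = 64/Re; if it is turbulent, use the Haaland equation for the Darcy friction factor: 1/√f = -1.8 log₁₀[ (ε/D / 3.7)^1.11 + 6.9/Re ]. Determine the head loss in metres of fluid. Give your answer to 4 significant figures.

h_f ≈ 0.04687 m

Q = 32.83 m³/h = 32.83/3600 = 0.009119 m³/s.
Cross-sectional area A = πD²/4 = π(0.229)²/4 = 0.04119 m²; mean velocity V = Q/A = 0.009119/0.04119 = 0.2214 m/s.
Reynolds number Re = ρVD/μ = 997.3 · 0.2214 · 0.229 / 0.000961 = 5.262e+04.
Re > 4000 → turbulent. Relative roughness ε/D = 3.6e-05/0.229 = 0.000157. Haaland: 1/√f = -1.8 log₁₀[(0.000157/3.7)^1.11 + 6.9/5.262e+04] = -1.8 log₁₀[1.4e-05 + 0.000131] = 6.909, so f = 0.02095.
Darcy-Weisbach: ΔP = f(L/D)(ρV²/2) = 0.02095·(205/0.229)·(997.3·0.2214²/2) = 0.02095·895.2·24.45 = 458.5 Pa.
Head loss h_f = ΔP/(ρg) = 458.5/(997.3·9.81) = 0.04687 m.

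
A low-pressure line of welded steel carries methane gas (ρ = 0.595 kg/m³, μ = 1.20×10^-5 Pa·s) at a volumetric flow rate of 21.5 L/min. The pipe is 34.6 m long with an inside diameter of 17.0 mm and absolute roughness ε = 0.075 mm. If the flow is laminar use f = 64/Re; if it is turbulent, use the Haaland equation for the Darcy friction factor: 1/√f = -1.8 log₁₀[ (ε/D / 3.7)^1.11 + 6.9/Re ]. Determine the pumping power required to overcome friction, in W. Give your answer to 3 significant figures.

Q = 21.5 L/min = 21.5/60000 = 0.0003583 m³/s.
Cross-sectional area A = πD²/4 = π(0.017)²/4 = 0.000227 m²; mean velocity V = Q/A = 0.0003583/0.000227 = 1.579 m/s.
Reynolds number Re = ρVD/μ = 0.595 · 1.579 · 0.017 / 1.2e-05 = 1331.
Re < 2300 → laminar flow, so f = 64/Re = 64/1331 = 0.04809 (the turbulent correlation is not needed).
Darcy-Weisbach: ΔP = f(L/D)(ρV²/2) = 0.04809·(34.6/0.017)·(0.595·1.579²/2) = 0.04809·2035·0.7415 = 72.58 Pa.
Pumping power P = QΔP = 0.0003583·72.58 = 0.02601 W = 0.0260 W.

P ≈ 0.0260 W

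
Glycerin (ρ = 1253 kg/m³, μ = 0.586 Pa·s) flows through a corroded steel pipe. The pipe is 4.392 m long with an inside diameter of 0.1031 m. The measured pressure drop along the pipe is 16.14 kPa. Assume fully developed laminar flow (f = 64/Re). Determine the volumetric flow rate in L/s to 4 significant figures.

Q ≈ 17.39 L/s

For laminar flow, f = 64/Re with Re = ρVD/μ, so Darcy-Weisbach reduces to ΔP = 32μLV/D². Solving for V: V = ΔP·D²/(32μL) = 1.614e+04·(0.1031)²/(32·0.586·4.392) = 2.083 m/s.
Check: Re = ρVD/μ = 1253·2.083·0.1031/0.586 = 459.2 < 2300, so the laminar assumption holds.
Q = V·A = 2.083·(π/4·0.1031²) = 0.01739 m³/s = 17.39 L/s.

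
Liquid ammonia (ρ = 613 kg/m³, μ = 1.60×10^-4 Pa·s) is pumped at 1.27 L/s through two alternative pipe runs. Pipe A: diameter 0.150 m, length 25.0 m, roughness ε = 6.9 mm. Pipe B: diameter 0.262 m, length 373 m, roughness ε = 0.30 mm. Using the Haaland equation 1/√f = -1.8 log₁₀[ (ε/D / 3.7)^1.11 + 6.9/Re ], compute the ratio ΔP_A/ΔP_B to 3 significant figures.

Pipe A: V = Q/A = 0.00127/0.01767 = 0.07187 m/s; Re = 4.13e+04; ε/D = 0.046; Haaland → f = 0.06961; ΔP_A = f(L/D)(ρV²/2) = 18.37 Pa.
Pipe B: V = Q/A = 0.00127/0.05391 = 0.02356 m/s; Re = 2.365e+04; ε/D = 0.00115; Haaland → f = 0.02705; ΔP_B = f(L/D)(ρV²/2) = 6.55 Pa.
ΔP_A/ΔP_B = 18.37/6.55 = 2.80.

ΔP_A/ΔP_B ≈ 2.80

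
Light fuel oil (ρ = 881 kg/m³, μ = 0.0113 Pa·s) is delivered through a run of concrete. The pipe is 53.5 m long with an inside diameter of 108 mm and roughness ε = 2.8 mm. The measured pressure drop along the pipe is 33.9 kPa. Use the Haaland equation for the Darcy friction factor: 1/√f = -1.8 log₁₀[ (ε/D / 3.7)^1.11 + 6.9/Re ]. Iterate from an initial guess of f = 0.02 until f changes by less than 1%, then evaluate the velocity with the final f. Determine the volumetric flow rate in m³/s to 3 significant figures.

Q ≈ 0.0152 m³/s

Rearranging Darcy-Weisbach: V = √(2·ΔP·D/(f·L·ρ)). With ε/D = 0.0028/0.108 = 0.0259, iterate starting from f = 0.02:
  f = 0.02 → V = √(2·3.39e+04·0.108/(0.02·53.5·881)) = 2.787 m/s; Re = ρVD/μ = 2.347e+04; f → 0.05536
  f = 0.05536 → V = 1.675 m/s; Re = 1.41e+04; f → 0.05627
  f = 0.05627 → V = 1.662 m/s; Re = 1.399e+04; f → 0.05629
Converged (Δf/f < 1%). With the final f = 0.05629: V = √(2·3.39e+04·0.108/(0.05629·53.5·881)) = 1.661 m/s.
Q = V·A = 1.661·(π/4·0.108²) = 0.01522 m³/s = 0.0152 m³/s.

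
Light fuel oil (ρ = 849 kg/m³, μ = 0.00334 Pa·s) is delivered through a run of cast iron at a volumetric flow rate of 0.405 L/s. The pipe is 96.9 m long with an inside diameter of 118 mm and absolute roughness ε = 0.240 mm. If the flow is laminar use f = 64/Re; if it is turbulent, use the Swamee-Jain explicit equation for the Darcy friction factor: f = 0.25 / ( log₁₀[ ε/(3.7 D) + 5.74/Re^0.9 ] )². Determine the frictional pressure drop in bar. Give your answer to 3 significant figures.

ΔP ≈ 2.75×10^-4 bar

Q = 0.405 L/s = 0.405/1000 = 0.000405 m³/s.
Cross-sectional area A = πD²/4 = π(0.118)²/4 = 0.01094 m²; mean velocity V = Q/A = 0.000405/0.01094 = 0.03703 m/s.
Reynolds number Re = ρVD/μ = 849 · 0.03703 · 0.118 / 0.00334 = 1111.
Re < 2300 → laminar flow, so f = 64/Re = 64/1111 = 0.05762 (the turbulent correlation is not needed).
Darcy-Weisbach: ΔP = f(L/D)(ρV²/2) = 0.05762·(96.9/0.118)·(849·0.03703²/2) = 0.05762·821.2·0.5822 = 27.55 Pa.
ΔP = 27.55 Pa = 2.75×10^-4 bar.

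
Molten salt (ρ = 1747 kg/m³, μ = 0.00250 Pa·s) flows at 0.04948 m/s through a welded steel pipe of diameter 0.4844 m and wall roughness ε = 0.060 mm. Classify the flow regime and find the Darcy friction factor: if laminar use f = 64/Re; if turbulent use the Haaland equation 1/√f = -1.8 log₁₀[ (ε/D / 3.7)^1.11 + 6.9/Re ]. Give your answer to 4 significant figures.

Re = ρVD/μ = 1747·0.04948·0.4844/0.0025 = 1.675e+04.
Re > 4000 → turbulent. ε/D = 6e-05/0.4844 = 0.000124; Haaland: 1/√f = -1.8 log₁₀[1.08e-05 + 0.000412] = 6.073, so f = 0.02711.

f ≈ 0.02711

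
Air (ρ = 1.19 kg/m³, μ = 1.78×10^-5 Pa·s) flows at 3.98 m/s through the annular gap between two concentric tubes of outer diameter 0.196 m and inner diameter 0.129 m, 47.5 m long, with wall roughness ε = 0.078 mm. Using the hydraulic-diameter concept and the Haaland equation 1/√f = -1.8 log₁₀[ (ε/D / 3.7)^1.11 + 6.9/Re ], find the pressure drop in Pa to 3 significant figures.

Hydraulic diameter D_h = 4A/P = D_o - D_i = 0.196 - 0.129 = 0.067 m.
Re = ρVD_h/μ = 1.19·3.98·0.067/1.78e-05 = 1.783e+04.
ε/D_h = 7.8e-05/0.067 = 0.00116; Haaland gives 1/√f = -1.8 log₁₀[0.00013+0.000387] = 5.916, so f = 0.02857.
ΔP = f(L/D_h)(ρV²/2) = 0.02857·47.5/0.067·9.425 = 190.9 Pa.

ΔP ≈ 191 Pa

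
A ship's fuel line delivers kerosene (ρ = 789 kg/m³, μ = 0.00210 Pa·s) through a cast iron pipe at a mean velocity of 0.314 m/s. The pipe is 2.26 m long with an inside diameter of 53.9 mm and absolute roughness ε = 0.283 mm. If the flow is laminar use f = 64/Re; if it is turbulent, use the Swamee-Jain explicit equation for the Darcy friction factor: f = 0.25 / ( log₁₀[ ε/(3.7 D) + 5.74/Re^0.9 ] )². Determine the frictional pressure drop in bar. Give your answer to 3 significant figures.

Reynolds number Re = ρVD/μ = 789 · 0.314 · 0.0539 / 0.0021 = 6359.
Re > 4000 → turbulent. Relative roughness ε/D = 0.000283/0.0539 = 0.00525. Swamee-Jain: f = 0.25/(log₁₀[0.00525/3.7 + 5.74/6359^0.9])² = 0.25/(log₁₀[0.00142 + 0.00217])² = 0.25/(-2.445)² = 0.04181.
Darcy-Weisbach: ΔP = f(L/D)(ρV²/2) = 0.04181·(2.26/0.0539)·(789·0.314²/2) = 0.04181·41.93·38.9 = 68.18 Pa.
ΔP = 68.18 Pa = 6.82×10^-4 bar.

ΔP ≈ 6.82×10^-4 bar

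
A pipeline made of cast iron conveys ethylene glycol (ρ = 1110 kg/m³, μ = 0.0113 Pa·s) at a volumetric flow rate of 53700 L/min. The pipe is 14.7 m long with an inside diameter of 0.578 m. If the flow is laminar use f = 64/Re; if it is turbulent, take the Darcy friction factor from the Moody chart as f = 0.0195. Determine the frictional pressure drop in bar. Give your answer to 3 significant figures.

Q = 53700 L/min = 53700/60000 = 0.895 m³/s.
Cross-sectional area A = πD²/4 = π(0.578)²/4 = 0.2624 m²; mean velocity V = Q/A = 0.895/0.2624 = 3.411 m/s.
Reynolds number Re = ρVD/μ = 1110 · 3.411 · 0.578 / 0.0113 = 1.937e+05.
Re > 4000 → turbulent; use the Moody-chart value f = 0.0195.
Darcy-Weisbach: ΔP = f(L/D)(ρV²/2) = 0.0195·(14.7/0.578)·(1110·3.411²/2) = 0.0195·25.43·6457 = 3202 Pa.
ΔP = 3202 Pa = 0.0320 bar.

ΔP ≈ 0.0320 bar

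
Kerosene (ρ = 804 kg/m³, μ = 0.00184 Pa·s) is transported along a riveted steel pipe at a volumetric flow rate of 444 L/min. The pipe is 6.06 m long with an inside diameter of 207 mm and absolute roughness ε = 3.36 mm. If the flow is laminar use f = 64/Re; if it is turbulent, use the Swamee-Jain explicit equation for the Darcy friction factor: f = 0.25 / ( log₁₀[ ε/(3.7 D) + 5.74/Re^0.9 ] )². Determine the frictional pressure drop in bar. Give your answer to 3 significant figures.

ΔP ≈ 2.72×10^-4 bar

Q = 444 L/min = 444/60000 = 0.0074 m³/s.
Cross-sectional area A = πD²/4 = π(0.207)²/4 = 0.03365 m²; mean velocity V = Q/A = 0.0074/0.03365 = 0.2199 m/s.
Reynolds number Re = ρVD/μ = 804 · 0.2199 · 0.207 / 0.00184 = 1.989e+04.
Re > 4000 → turbulent. Relative roughness ε/D = 0.00336/0.207 = 0.0162. Swamee-Jain: f = 0.25/(log₁₀[0.0162/3.7 + 5.74/1.989e+04^0.9])² = 0.25/(log₁₀[0.00439 + 0.000777])² = 0.25/(-2.287)² = 0.0478.
Darcy-Weisbach: ΔP = f(L/D)(ρV²/2) = 0.0478·(6.06/0.207)·(804·0.2199²/2) = 0.0478·29.28·19.44 = 27.2 Pa.
ΔP = 27.2 Pa = 2.72×10^-4 bar.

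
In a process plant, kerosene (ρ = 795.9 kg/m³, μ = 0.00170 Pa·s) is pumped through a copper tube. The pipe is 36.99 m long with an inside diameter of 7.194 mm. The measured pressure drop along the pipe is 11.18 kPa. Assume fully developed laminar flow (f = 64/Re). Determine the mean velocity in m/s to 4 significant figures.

V ≈ 0.2875 m/s

For laminar flow, f = 64/Re with Re = ρVD/μ, so Darcy-Weisbach reduces to ΔP = 32μLV/D². Solving for V: V = ΔP·D²/(32μL) = 1.118e+04·(0.007194)²/(32·0.0017·36.99) = 0.2875 m/s.
Check: Re = ρVD/μ = 795.9·0.2875·0.007194/0.0017 = 968.5 < 2300, so the laminar assumption holds.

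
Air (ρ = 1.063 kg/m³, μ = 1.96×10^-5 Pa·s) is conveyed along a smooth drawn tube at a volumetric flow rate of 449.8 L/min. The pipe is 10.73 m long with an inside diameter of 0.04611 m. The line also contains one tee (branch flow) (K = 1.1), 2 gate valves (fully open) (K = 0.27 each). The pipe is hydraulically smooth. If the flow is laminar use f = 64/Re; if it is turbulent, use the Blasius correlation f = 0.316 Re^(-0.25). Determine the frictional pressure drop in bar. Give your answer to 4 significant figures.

Q = 449.8 L/min = 449.8/60000 = 0.007497 m³/s.
Cross-sectional area A = πD²/4 = π(0.04611)²/4 = 0.00167 m²; mean velocity V = Q/A = 0.007497/0.00167 = 4.489 m/s.
Reynolds number Re = ρVD/μ = 1.063 · 4.489 · 0.04611 / 1.96e-05 = 1.123e+04.
Re > 4000 → turbulent. Smooth-pipe (Blasius): f = 0.316 Re^(-0.25) = 0.316/(1.123e+04)^0.25 = 0.0307.
Total minor-loss coefficient ΣK = 1·1.1 + 2·0.27 = 1.64.
ΔP = [f·L/D + ΣK]·(ρV²/2) = [0.0307·10.73/0.04611 + 1.64]·(1.063·4.489²/2) = [7.144 + 1.64]·10.71 = 94.09 Pa.
ΔP = 94.09 Pa = 9.409×10^-4 bar.

ΔP ≈ 9.409×10^-4 bar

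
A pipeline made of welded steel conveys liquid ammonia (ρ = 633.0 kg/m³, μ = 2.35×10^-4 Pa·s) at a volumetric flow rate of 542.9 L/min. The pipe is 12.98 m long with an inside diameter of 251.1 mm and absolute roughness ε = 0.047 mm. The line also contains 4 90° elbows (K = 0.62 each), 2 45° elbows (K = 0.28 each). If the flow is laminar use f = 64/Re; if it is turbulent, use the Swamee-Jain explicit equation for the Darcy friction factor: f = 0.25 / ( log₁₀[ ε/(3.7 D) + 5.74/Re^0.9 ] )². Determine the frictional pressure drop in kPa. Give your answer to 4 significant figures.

Q = 542.9 L/min = 542.9/60000 = 0.009048 m³/s.
Cross-sectional area A = πD²/4 = π(0.2511)²/4 = 0.04952 m²; mean velocity V = Q/A = 0.009048/0.04952 = 0.1827 m/s.
Reynolds number Re = ρVD/μ = 633 · 0.1827 · 0.2511 / 0.000235 = 1.236e+05.
Re > 4000 → turbulent. Relative roughness ε/D = 4.7e-05/0.2511 = 0.000187. Swamee-Jain: f = 0.25/(log₁₀[0.000187/3.7 + 5.74/1.236e+05^0.9])² = 0.25/(log₁₀[5.06e-05 + 0.00015])² = 0.25/(-3.698)² = 0.01828.
Total minor-loss coefficient ΣK = 4·0.62 + 2·0.28 = 3.04.
ΔP = [f·L/D + ΣK]·(ρV²/2) = [0.01828·12.98/0.2511 + 3.04]·(633·0.1827²/2) = [0.9452 + 3.04]·10.57 = 42.11 Pa.
ΔP = 42.11 Pa = 0.04211 kPa.

ΔP ≈ 0.04211 kPa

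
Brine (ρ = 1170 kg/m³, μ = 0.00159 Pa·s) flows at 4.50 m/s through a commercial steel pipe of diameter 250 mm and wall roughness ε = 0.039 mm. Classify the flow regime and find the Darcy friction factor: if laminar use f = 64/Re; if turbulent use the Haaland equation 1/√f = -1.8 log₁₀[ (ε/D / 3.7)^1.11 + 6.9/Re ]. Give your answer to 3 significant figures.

Re = ρVD/μ = 1170·4.5·0.25/0.00159 = 8.278e+05.
Re > 4000 → turbulent. ε/D = 3.9e-05/0.25 = 0.000156; Haaland: 1/√f = -1.8 log₁₀[1.39e-05 + 8.34e-06] = 8.375, so f = 0.01426.

f ≈ 0.0143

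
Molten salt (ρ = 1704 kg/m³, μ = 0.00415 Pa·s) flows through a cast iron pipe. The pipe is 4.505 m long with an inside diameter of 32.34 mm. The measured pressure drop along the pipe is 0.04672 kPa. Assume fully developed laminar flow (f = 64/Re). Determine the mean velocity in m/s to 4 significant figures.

V ≈ 0.08168 m/s

For laminar flow, f = 64/Re with Re = ρVD/μ, so Darcy-Weisbach reduces to ΔP = 32μLV/D². Solving for V: V = ΔP·D²/(32μL) = 46.72·(0.03234)²/(32·0.00415·4.505) = 0.08168 m/s.
Check: Re = ρVD/μ = 1704·0.08168·0.03234/0.00415 = 1085 < 2300, so the laminar assumption holds.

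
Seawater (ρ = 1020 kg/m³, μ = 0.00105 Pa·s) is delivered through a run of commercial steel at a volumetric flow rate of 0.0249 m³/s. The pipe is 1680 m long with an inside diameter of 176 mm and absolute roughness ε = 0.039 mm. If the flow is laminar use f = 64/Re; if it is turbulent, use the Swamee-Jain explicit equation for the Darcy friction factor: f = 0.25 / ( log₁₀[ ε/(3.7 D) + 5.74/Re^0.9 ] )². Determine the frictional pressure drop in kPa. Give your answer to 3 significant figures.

ΔP ≈ 89.7 kPa

Cross-sectional area A = πD²/4 = π(0.176)²/4 = 0.02433 m²; mean velocity V = Q/A = 0.0249/0.02433 = 1.023 m/s.
Reynolds number Re = ρVD/μ = 1020 · 1.023 · 0.176 / 0.00105 = 1.75e+05.
Re > 4000 → turbulent. Relative roughness ε/D = 3.9e-05/0.176 = 0.000222. Swamee-Jain: f = 0.25/(log₁₀[0.000222/3.7 + 5.74/1.75e+05^0.9])² = 0.25/(log₁₀[5.99e-05 + 0.00011])² = 0.25/(-3.771)² = 0.01758.
Darcy-Weisbach: ΔP = f(L/D)(ρV²/2) = 0.01758·(1680/0.176)·(1020·1.023²/2) = 0.01758·9545·534.2 = 8.967e+04 Pa.
ΔP = 8.967e+04 Pa = 89.7 kPa.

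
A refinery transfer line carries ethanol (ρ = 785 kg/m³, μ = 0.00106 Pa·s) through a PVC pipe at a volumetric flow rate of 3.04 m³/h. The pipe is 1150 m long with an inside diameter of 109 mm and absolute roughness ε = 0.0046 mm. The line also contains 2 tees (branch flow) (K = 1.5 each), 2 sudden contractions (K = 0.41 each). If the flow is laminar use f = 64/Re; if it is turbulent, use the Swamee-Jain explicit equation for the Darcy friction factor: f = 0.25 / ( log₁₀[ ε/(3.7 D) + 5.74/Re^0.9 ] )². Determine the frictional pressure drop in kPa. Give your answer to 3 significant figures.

ΔP ≈ 1.16 kPa

Q = 3.04 m³/h = 3.04/3600 = 0.0008444 m³/s.
Cross-sectional area A = πD²/4 = π(0.109)²/4 = 0.009331 m²; mean velocity V = Q/A = 0.0008444/0.009331 = 0.0905 m/s.
Reynolds number Re = ρVD/μ = 785 · 0.0905 · 0.109 / 0.00106 = 7305.
Re > 4000 → turbulent. Relative roughness ε/D = 4.6e-06/0.109 = 4.22e-05. Swamee-Jain: f = 0.25/(log₁₀[4.22e-05/3.7 + 5.74/7305^0.9])² = 0.25/(log₁₀[1.14e-05 + 0.00191])² = 0.25/(-2.716)² = 0.0339.
Total minor-loss coefficient ΣK = 2·1.5 + 2·0.41 = 3.82.
ΔP = [f·L/D + ΣK]·(ρV²/2) = [0.0339·1150/0.109 + 3.82]·(785·0.0905²/2) = [357.6 + 3.82]·3.214 = 1162 Pa.
ΔP = 1162 Pa = 1.16 kPa.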